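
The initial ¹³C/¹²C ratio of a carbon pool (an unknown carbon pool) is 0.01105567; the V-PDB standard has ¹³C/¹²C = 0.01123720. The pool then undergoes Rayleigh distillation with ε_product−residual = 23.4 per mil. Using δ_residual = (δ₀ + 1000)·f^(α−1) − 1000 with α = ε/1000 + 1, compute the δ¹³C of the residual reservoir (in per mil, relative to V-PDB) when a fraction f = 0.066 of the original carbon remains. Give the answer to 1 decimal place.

δ₀ = (0.01105567/0.01123720 − 1)×1000 = (0.983846 − 1)×1000 = -16.154 per mil
α − 1 = ε/1000 = 0.0234
f^(α−1) = 0.066^(0.0234) = 0.938377
δ_res = (-16.154 + 1000) × 0.938377 − 1000 = 923.218 − 1000 = -76.78 per mil

-76.8 per mil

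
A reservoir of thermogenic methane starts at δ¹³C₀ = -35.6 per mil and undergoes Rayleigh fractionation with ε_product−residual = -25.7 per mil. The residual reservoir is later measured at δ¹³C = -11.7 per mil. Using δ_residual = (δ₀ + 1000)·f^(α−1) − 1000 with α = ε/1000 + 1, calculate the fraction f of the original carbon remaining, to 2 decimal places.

α − 1 = ε/1000 = -0.0257
(δ_res + 1000)/(δ₀ + 1000) = (-11.7 + 1000)/(-35.6 + 1000) = 988.3/964.4 = 1.024782
f = 1.024782^(1/-0.0257) = exp(ln(1.024782)/-0.0257) = exp(0.02448/-0.0257)
f = exp(-0.9525) = 0.3858

0.39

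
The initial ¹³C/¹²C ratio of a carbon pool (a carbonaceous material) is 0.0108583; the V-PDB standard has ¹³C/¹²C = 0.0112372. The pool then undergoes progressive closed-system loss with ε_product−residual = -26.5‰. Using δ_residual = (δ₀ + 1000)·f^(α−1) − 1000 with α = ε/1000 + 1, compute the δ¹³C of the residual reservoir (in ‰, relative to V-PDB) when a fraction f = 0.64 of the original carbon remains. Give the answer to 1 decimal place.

δ₀ = (0.0108583/0.0112372 − 1)×1000 = (0.966282 − 1)×1000 = -33.718‰
α − 1 = ε/1000 = -0.0265
f^(α−1) = 0.64^(-0.0265) = 1.011897
δ_res = (-33.718 + 1000) × 1.011897 − 1000 = 977.777 − 1000 = -22.22‰

-22.2‰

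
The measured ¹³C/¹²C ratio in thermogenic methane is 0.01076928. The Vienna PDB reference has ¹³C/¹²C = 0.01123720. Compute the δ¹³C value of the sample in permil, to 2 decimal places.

δ¹³C = (R_sample / R_standard − 1) × 1000
R_sample / R_standard = 0.01076928 / 0.01123720 = 0.958360
δ¹³C = (0.958360 − 1) × 1000 = -41.640 permil

-41.64 permil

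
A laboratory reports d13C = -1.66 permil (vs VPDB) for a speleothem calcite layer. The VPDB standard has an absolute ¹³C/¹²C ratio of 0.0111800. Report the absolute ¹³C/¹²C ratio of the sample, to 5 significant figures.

R_sample = R_standard × (d13C/1000 + 1)
R_sample = 0.0111800 × (-1.66/1000 + 1) = 0.0111800 × 0.998340
R_sample = 0.0111614

0.011161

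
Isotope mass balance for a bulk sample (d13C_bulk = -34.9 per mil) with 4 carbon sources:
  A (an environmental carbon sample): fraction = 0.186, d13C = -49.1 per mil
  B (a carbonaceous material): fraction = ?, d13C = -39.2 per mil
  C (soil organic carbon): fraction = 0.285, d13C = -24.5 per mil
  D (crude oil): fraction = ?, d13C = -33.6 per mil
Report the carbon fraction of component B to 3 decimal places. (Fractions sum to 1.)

Let f_B and f_D be the unknown fractions; fractions sum to 1 so f_B + f_D = 0.529.
Mass balance: Σ fᵢ·δᵢ = δ_bulk ⇒ f_B·(-39.2) + f_D·(-33.6) = -34.9 − (-16.115) = -18.785
Substitute f_D = 0.529 − f_B:
f_B·(-39.2 − -33.6) = -18.785 − 0.529×(-33.6) = -1.011
f_B = -1.011 / -5.6 = 0.1804

0.180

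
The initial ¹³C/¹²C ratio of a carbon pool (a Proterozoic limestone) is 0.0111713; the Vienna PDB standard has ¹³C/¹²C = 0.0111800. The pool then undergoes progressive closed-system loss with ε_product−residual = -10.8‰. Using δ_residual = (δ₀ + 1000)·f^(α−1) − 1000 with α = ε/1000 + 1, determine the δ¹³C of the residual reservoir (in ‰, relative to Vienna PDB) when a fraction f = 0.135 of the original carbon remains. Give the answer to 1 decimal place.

δ₀ = (0.0111713/0.0111800 − 1)×1000 = (0.999222 − 1)×1000 = -0.778‰
α − 1 = ε/1000 = -0.0108
f^(α−1) = 0.135^(-0.0108) = 1.021862
δ_res = (-0.778 + 1000) × 1.021862 − 1000 = 1021.067 − 1000 = 21.07‰

21.1‰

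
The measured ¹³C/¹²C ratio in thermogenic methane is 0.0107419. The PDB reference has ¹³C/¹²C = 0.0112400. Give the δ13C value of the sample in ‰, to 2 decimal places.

-44.31‰

δ13C = (R_sample / R_standard − 1) × 1000
R_sample / R_standard = 0.0107419 / 0.0112400 = 0.955685
δ13C = (0.955685 − 1) × 1000 = -44.315‰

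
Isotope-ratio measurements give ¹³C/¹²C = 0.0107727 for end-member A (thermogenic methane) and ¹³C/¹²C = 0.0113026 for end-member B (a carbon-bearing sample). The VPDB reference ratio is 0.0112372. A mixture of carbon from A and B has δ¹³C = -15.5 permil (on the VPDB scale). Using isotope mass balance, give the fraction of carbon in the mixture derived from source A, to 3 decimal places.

0.452

δ_A = (0.0107727/0.0112372 − 1)×1000 = (0.958664 − 1)×1000 = -41.336 permil
δ_B = (0.0113026/0.0112372 − 1)×1000 = (1.005820 − 1)×1000 = 5.820 permil
f_A = (δ_mix − δ_B)/(δ_A − δ_B) = (-15.5 − (5.820))/(-41.336 − (5.820))
f_A = -21.320 / -47.156 = 0.4521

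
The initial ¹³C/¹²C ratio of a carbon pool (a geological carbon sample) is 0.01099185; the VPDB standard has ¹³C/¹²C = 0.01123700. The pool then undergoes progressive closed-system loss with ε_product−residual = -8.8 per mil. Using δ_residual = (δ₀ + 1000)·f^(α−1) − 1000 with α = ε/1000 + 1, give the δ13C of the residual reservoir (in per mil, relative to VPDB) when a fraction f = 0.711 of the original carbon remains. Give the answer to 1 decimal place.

δ₀ = (0.01099185/0.01123700 − 1)×1000 = (0.978184 − 1)×1000 = -21.816 per mil
α − 1 = ε/1000 = -0.0088
f^(α−1) = 0.711^(-0.0088) = 1.003006
δ_res = (-21.816 + 1000) × 1.003006 − 1000 = 981.124 − 1000 = -18.88 per mil

-18.9 per mil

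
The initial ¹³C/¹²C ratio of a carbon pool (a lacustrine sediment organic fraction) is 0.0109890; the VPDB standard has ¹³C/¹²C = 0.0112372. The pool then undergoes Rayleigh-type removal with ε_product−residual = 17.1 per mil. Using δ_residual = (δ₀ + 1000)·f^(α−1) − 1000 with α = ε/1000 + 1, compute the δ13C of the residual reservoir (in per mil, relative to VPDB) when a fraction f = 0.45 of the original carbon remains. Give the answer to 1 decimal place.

δ₀ = (0.0109890/0.0112372 − 1)×1000 = (0.977913 − 1)×1000 = -22.087 per mil
α − 1 = ε/1000 = 0.0171
f^(α−1) = 0.45^(0.0171) = 0.986438
δ_res = (-22.087 + 1000) × 0.986438 − 1000 = 964.651 − 1000 = -35.35 per mil

-35.3 per mil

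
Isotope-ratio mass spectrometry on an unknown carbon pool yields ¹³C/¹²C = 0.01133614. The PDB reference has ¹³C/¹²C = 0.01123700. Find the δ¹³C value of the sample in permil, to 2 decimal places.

δ¹³C = (R_sample / R_standard − 1) × 1000
R_sample / R_standard = 0.01133614 / 0.01123700 = 1.008823
δ¹³C = (1.008823 − 1) × 1000 = 8.823 permil

8.82 permil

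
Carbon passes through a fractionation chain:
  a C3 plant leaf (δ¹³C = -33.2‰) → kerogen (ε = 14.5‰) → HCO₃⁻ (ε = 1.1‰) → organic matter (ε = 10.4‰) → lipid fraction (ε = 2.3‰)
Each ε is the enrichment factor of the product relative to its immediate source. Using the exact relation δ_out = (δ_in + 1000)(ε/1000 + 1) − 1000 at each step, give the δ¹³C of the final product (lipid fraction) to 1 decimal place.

-5.6‰

step 1: δ = (-33.20 + 1000)·(14.5/1000 + 1) − 1000 = -19.18‰
step 2: δ = (-19.18 + 1000)·(1.1/1000 + 1) − 1000 = -18.10‰
step 3: δ = (-18.10 + 1000)·(10.4/1000 + 1) − 1000 = -7.89‰
step 4: δ = (-7.89 + 1000)·(2.3/1000 + 1) − 1000 = -5.61‰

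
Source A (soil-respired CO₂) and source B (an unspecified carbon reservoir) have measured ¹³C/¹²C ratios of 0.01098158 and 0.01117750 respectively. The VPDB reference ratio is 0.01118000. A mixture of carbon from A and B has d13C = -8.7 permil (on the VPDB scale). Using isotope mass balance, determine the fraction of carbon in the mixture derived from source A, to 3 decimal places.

0.484

δ_A = (0.01098158/0.01118000 − 1)×1000 = (0.982252 − 1)×1000 = -17.748 permil
δ_B = (0.01117750/0.01118000 − 1)×1000 = (0.999776 − 1)×1000 = -0.224 permil
f_A = (δ_mix − δ_B)/(δ_A − δ_B) = (-8.7 − (-0.224))/(-17.748 − (-0.224))
f_A = -8.476 / -17.524 = 0.4837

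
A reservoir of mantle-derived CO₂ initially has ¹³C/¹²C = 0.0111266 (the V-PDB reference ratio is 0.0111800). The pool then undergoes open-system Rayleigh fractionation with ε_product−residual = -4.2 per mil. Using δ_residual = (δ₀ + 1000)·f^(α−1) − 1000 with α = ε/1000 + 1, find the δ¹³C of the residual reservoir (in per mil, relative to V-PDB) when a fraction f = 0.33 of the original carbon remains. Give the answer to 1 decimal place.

-0.1 per mil

δ₀ = (0.0111266/0.0111800 − 1)×1000 = (0.995224 − 1)×1000 = -4.776 per mil
α − 1 = ε/1000 = -0.0042
f^(α−1) = 0.33^(-0.0042) = 1.004667
δ_res = (-4.776 + 1000) × 1.004667 − 1000 = 999.869 − 1000 = -0.13 per mil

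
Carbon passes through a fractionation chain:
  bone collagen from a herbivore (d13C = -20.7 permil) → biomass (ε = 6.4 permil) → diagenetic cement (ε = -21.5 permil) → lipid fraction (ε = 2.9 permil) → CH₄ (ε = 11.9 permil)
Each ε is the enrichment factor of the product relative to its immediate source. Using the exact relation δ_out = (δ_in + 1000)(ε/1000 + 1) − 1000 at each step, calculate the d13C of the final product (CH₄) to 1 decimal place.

-21.3 permil

step 1: δ = (-20.70 + 1000)·(6.4/1000 + 1) − 1000 = -14.43 permil
step 2: δ = (-14.43 + 1000)·(-21.5/1000 + 1) − 1000 = -35.62 permil
step 3: δ = (-35.62 + 1000)·(2.9/1000 + 1) − 1000 = -32.83 permil
step 4: δ = (-32.83 + 1000)·(11.9/1000 + 1) − 1000 = -21.32 permil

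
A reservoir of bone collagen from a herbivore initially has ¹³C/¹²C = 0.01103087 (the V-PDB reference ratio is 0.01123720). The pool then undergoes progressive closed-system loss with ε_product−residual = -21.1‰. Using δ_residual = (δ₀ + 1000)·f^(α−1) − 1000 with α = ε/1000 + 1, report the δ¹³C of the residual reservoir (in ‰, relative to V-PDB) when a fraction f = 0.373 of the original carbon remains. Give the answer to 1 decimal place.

δ₀ = (0.01103087/0.01123720 − 1)×1000 = (0.981639 − 1)×1000 = -18.361‰
α − 1 = ε/1000 = -0.0211
f^(α−1) = 0.373^(-0.0211) = 1.021026
δ_res = (-18.361 + 1000) × 1.021026 − 1000 = 1002.279 − 1000 = 2.28‰

2.3‰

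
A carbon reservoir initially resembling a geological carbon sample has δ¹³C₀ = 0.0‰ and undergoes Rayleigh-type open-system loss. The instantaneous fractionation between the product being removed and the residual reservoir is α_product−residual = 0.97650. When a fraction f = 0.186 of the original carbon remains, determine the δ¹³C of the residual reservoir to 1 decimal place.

Rayleigh residual: δ_res = (δ₀ + 1000)·f^(α−1) − 1000
α − 1 = -0.02350
f^(α−1) = 0.186^(-0.02350) = 1.040319
δ_res = (0.0 + 1000) × 1.040319 − 1000 = 1040.319 − 1000 = 40.32‰

40.3‰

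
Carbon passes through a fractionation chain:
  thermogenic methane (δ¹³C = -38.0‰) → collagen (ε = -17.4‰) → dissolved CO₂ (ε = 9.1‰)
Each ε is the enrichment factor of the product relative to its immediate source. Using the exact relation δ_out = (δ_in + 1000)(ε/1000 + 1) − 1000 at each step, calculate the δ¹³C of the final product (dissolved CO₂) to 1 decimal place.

step 1: δ = (-38.00 + 1000)·(-17.4/1000 + 1) − 1000 = -54.74‰
step 2: δ = (-54.74 + 1000)·(9.1/1000 + 1) − 1000 = -46.14‰

-46.1‰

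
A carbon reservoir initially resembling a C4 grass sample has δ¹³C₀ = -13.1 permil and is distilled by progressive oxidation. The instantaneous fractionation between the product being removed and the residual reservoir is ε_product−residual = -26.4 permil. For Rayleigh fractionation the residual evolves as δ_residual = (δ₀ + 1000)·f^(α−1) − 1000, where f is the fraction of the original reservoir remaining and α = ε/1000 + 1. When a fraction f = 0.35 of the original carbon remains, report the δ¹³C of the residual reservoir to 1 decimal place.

Rayleigh residual: δ_res = (δ₀ + 1000)·f^(α−1) − 1000
α = ε/1000 + 1 = 0.97360, so α − 1 = -0.02640
f^(α−1) = 0.35^(-0.02640) = 1.028103
δ_res = (-13.1 + 1000) × 1.028103 − 1000 = 1014.635 − 1000 = 14.63 permil

14.6 permil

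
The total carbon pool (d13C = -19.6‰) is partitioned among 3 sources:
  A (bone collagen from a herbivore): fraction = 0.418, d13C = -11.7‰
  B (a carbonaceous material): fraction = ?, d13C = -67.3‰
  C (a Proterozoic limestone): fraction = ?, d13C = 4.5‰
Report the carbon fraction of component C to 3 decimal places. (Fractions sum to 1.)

Let f_C and f_B be the unknown fractions; fractions sum to 1 so f_C + f_B = 0.582.
Mass balance: Σ fᵢ·δᵢ = δ_bulk ⇒ f_C·(4.5) + f_B·(-67.3) = -19.6 − (-4.891) = -14.709
Substitute f_B = 0.582 − f_C:
f_C·(4.5 − -67.3) = -14.709 − 0.582×(-67.3) = 24.459
f_C = 24.459 / 71.8 = 0.3407

0.341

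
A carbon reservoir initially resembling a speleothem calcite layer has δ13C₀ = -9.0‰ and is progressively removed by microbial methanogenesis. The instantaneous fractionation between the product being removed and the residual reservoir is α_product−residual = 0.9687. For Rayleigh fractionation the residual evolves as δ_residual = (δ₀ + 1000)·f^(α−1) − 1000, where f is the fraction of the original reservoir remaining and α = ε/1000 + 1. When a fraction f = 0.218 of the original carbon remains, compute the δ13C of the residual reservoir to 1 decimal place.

Rayleigh residual: δ_res = (δ₀ + 1000)·f^(α−1) − 1000
α − 1 = -0.03130
f^(α−1) = 0.218^(-0.03130) = 1.048833
δ_res = (-9.0 + 1000) × 1.048833 − 1000 = 1039.393 − 1000 = 39.39‰

39.4‰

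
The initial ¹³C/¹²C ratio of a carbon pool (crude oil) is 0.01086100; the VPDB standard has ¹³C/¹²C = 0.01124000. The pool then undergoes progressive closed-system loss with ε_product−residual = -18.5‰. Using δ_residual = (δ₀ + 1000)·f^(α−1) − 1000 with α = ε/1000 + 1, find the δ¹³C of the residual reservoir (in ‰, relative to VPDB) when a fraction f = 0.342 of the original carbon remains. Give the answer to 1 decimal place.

-14.3‰

δ₀ = (0.01086100/0.01124000 − 1)×1000 = (0.966281 − 1)×1000 = -33.719‰
α − 1 = ε/1000 = -0.0185
f^(α−1) = 0.342^(-0.0185) = 1.020048
δ_res = (-33.719 + 1000) × 1.020048 − 1000 = 985.653 − 1000 = -14.35‰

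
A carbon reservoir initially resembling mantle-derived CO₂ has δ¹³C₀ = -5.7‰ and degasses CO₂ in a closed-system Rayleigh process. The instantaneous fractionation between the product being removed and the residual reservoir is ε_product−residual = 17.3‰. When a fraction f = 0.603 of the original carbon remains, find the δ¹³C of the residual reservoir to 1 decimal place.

Rayleigh residual: δ_res = (δ₀ + 1000)·f^(α−1) − 1000
α = ε/1000 + 1 = 1.01730, so α − 1 = 0.01730
f^(α−1) = 0.603^(0.01730) = 0.991287
δ_res = (-5.7 + 1000) × 0.991287 − 1000 = 985.637 − 1000 = -14.36‰

-14.4‰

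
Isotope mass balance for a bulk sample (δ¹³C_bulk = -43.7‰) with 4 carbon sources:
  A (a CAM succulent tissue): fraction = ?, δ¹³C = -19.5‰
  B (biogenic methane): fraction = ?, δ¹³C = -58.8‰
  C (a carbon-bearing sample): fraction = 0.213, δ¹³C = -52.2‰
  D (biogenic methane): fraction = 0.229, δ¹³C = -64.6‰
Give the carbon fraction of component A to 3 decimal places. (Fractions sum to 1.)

0.382

Let f_A and f_B be the unknown fractions; fractions sum to 1 so f_A + f_B = 0.558.
Mass balance: Σ fᵢ·δᵢ = δ_bulk ⇒ f_A·(-19.5) + f_B·(-58.8) = -43.7 − (-25.912) = -17.788
Substitute f_B = 0.558 − f_A:
f_A·(-19.5 − -58.8) = -17.788 − 0.558×(-58.8) = 15.022
f_A = 15.022 / 39.3 = 0.3822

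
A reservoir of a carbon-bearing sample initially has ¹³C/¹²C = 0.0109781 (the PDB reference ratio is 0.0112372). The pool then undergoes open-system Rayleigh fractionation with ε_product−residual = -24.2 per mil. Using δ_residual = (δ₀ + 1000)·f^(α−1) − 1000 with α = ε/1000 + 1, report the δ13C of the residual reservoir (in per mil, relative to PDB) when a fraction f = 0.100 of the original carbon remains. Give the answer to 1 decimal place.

δ₀ = (0.0109781/0.0112372 − 1)×1000 = (0.976943 − 1)×1000 = -23.057 per mil
α − 1 = ε/1000 = -0.0242
f^(α−1) = 0.100^(-0.0242) = 1.057304
δ_res = (-23.057 + 1000) × 1.057304 − 1000 = 1032.926 − 1000 = 32.93 per mil

32.9 per mil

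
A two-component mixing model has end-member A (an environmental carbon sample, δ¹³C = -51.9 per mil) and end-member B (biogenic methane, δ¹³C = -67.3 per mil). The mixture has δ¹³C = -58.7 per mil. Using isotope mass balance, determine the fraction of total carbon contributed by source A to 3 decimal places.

0.558

δ_mix = f_A·δ_A + (1 − f_A)·δ_B  ⇒  f_A = (δ_mix − δ_B)/(δ_A − δ_B)
f_A = (-58.7 − (-67.3)) / (-51.9 − (-67.3))
f_A = 8.6 / 15.4 = 0.5584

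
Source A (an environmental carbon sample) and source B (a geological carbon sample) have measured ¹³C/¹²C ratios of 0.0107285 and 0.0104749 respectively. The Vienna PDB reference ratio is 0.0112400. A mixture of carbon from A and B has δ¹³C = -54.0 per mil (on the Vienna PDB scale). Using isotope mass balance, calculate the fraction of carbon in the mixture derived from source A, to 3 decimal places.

0.624

δ_A = (0.0107285/0.0112400 − 1)×1000 = (0.954493 − 1)×1000 = -45.507 per mil
δ_B = (0.0104749/0.0112400 − 1)×1000 = (0.931931 − 1)×1000 = -68.069 per mil
f_A = (δ_mix − δ_B)/(δ_A − δ_B) = (-54.0 − (-68.069))/(-45.507 − (-68.069))
f_A = 14.069 / 22.562 = 0.6236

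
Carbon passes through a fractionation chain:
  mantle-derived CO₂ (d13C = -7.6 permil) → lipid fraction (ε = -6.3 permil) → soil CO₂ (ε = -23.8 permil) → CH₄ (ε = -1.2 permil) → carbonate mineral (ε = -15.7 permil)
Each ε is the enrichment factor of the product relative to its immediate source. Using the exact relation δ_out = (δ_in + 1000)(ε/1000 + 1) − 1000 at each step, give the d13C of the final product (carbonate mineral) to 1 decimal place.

-53.6 permil

step 1: δ = (-7.60 + 1000)·(-6.3/1000 + 1) − 1000 = -13.85 permil
step 2: δ = (-13.85 + 1000)·(-23.8/1000 + 1) − 1000 = -37.32 permil
step 3: δ = (-37.32 + 1000)·(-1.2/1000 + 1) − 1000 = -38.48 permil
step 4: δ = (-38.48 + 1000)·(-15.7/1000 + 1) − 1000 = -53.57 permil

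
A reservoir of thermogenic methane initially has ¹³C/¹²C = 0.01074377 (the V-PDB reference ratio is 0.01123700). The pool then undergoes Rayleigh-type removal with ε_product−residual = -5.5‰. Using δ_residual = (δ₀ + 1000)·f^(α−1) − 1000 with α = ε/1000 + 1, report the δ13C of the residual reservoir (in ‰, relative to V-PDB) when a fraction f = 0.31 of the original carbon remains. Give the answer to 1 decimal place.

-37.7‰

δ₀ = (0.01074377/0.01123700 − 1)×1000 = (0.956107 − 1)×1000 = -43.893‰
α − 1 = ε/1000 = -0.0055
f^(α−1) = 0.31^(-0.0055) = 1.006462
δ_res = (-43.893 + 1000) × 1.006462 − 1000 = 962.285 − 1000 = -37.71‰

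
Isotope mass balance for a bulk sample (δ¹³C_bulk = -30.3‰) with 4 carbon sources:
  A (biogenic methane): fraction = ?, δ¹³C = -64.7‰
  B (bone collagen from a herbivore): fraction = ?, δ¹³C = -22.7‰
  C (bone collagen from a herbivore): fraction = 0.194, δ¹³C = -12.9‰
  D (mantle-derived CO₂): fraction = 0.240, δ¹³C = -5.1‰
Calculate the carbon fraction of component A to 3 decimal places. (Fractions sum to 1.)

Let f_A and f_B be the unknown fractions; fractions sum to 1 so f_A + f_B = 0.566.
Mass balance: Σ fᵢ·δᵢ = δ_bulk ⇒ f_A·(-64.7) + f_B·(-22.7) = -30.3 − (-3.727) = -26.573
Substitute f_B = 0.566 − f_A:
f_A·(-64.7 − -22.7) = -26.573 − 0.566×(-22.7) = -13.725
f_A = -13.725 / -42.0 = 0.3268

0.327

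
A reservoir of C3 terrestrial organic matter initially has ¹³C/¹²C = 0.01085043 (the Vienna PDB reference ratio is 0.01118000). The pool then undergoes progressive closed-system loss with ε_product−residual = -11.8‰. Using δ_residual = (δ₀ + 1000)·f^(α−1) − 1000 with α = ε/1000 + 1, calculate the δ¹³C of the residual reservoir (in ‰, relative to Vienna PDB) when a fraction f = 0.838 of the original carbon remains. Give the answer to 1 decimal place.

δ₀ = (0.01085043/0.01118000 − 1)×1000 = (0.970521 − 1)×1000 = -29.479‰
α − 1 = ε/1000 = -0.0118
f^(α−1) = 0.838^(-0.0118) = 1.002088
δ_res = (-29.479 + 1000) × 1.002088 − 1000 = 972.548 − 1000 = -27.45‰

-27.5‰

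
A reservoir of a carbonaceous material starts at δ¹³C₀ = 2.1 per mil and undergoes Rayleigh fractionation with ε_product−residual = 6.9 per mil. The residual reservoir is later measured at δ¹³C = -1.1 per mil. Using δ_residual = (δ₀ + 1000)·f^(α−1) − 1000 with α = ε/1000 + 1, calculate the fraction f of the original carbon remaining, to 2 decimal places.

α − 1 = ε/1000 = 0.0069
(δ_res + 1000)/(δ₀ + 1000) = (-1.1 + 1000)/(2.1 + 1000) = 998.9/1002.1 = 0.996807
f = 0.996807^(1/0.0069) = exp(ln(0.996807)/0.0069) = exp(-0.00320/0.0069)
f = exp(-0.4635) = 0.6291

0.63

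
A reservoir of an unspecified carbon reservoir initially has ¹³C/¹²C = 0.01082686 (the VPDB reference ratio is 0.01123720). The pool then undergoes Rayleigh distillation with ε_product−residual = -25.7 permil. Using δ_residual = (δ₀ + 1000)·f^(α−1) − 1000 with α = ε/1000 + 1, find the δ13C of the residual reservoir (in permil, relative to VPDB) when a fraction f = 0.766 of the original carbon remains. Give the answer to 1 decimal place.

-29.9 permil

δ₀ = (0.01082686/0.01123720 − 1)×1000 = (0.963484 − 1)×1000 = -36.516 permil
α − 1 = ε/1000 = -0.0257
f^(α−1) = 0.766^(-0.0257) = 1.006874
δ_res = (-36.516 + 1000) × 1.006874 − 1000 = 970.107 − 1000 = -29.89 permil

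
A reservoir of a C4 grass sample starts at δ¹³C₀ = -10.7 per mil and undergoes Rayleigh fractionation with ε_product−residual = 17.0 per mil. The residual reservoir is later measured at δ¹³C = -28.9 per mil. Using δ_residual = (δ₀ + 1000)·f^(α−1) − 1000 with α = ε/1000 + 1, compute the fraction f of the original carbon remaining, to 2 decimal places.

0.34

α − 1 = ε/1000 = 0.0170
(δ_res + 1000)/(δ₀ + 1000) = (-28.9 + 1000)/(-10.7 + 1000) = 971.1/989.3 = 0.981603
f = 0.981603^(1/0.0170) = exp(ln(0.981603)/0.0170) = exp(-0.01857/0.0170)
f = exp(-1.0922) = 0.3355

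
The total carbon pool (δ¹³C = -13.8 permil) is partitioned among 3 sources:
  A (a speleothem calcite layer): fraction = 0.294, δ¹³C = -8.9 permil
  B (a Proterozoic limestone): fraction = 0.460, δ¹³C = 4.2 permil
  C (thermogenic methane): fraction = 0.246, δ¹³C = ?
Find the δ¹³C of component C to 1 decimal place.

-53.3 permil

Isotope mass balance: δ_bulk = Σ fᵢ·δᵢ.
-13.8 = 0.294×(-8.9) + 0.460×(4.2) + 0.246×δ_C
0.246·δ_C = -13.8 − (-0.685) = -13.115
δ_C = -13.115 / 0.246 = -53.31 permil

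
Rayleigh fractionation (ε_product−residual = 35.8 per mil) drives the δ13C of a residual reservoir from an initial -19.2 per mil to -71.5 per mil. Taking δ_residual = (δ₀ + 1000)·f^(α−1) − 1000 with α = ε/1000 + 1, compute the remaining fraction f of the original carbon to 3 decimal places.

0.216

α − 1 = ε/1000 = 0.0358
(δ_res + 1000)/(δ₀ + 1000) = (-71.5 + 1000)/(-19.2 + 1000) = 928.5/980.8 = 0.946676
f = 0.946676^(1/0.0358) = exp(ln(0.946676)/0.0358) = exp(-0.05480/0.0358)
f = exp(-1.5307) = 0.2164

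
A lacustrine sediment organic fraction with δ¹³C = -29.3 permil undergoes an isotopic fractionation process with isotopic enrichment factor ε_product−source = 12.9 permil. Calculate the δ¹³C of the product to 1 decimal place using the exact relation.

-16.8 permil

To first order, δ_product ≈ δ_source + ε = -16.4 permil.
Exactly, δ_product = (δ_source + 1000)·(ε/1000 + 1) − 1000.
δ_product = (-29.3 + 1000) × (12.9/1000 + 1) − 1000
δ_product = -16.78 permil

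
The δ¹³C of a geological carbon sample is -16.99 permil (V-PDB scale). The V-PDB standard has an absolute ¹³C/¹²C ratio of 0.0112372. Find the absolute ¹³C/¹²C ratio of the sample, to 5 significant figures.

R_sample = R_standard × (δ¹³C/1000 + 1)
R_sample = 0.0112372 × (-16.99/1000 + 1) = 0.0112372 × 0.983010
R_sample = 0.0110463

0.011046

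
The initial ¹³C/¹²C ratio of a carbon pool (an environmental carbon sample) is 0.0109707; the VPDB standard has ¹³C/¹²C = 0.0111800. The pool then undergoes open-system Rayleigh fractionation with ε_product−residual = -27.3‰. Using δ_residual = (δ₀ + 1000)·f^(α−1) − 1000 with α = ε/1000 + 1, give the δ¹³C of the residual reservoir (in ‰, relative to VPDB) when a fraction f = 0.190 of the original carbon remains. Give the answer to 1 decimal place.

δ₀ = (0.0109707/0.0111800 − 1)×1000 = (0.981279 − 1)×1000 = -18.721‰
α − 1 = ε/1000 = -0.0273
f^(α−1) = 0.190^(-0.0273) = 1.046381
δ_res = (-18.721 + 1000) × 1.046381 − 1000 = 1026.792 − 1000 = 26.79‰

26.8‰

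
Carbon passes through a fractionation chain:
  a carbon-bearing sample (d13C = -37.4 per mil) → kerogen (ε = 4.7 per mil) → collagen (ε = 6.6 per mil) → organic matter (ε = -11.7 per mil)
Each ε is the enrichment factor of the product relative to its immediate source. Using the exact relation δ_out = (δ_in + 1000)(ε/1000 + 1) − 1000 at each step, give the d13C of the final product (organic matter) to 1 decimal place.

step 1: δ = (-37.40 + 1000)·(4.7/1000 + 1) − 1000 = -32.88 per mil
step 2: δ = (-32.88 + 1000)·(6.6/1000 + 1) − 1000 = -26.49 per mil
step 3: δ = (-26.49 + 1000)·(-11.7/1000 + 1) − 1000 = -37.88 per mil

-37.9 per mil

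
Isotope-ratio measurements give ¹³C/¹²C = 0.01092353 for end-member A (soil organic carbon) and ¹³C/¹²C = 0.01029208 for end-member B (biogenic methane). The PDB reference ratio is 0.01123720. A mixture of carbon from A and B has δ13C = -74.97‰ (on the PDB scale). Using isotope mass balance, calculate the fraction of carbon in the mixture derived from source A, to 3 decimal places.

δ_A = (0.01092353/0.01123720 − 1)×1000 = (0.972086 − 1)×1000 = -27.914‰
δ_B = (0.01029208/0.01123720 − 1)×1000 = (0.915894 − 1)×1000 = -84.106‰
f_A = (δ_mix − δ_B)/(δ_A − δ_B) = (-74.97 − (-84.106))/(-27.914 − (-84.106))
f_A = 9.136 / 56.193 = 0.1626

0.163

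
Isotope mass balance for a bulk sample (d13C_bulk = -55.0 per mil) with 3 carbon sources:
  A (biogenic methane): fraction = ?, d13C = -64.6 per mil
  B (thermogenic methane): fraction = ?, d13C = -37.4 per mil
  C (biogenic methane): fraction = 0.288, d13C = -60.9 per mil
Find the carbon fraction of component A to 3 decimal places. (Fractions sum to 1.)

Let f_A and f_B be the unknown fractions; fractions sum to 1 so f_A + f_B = 0.712.
Mass balance: Σ fᵢ·δᵢ = δ_bulk ⇒ f_A·(-64.6) + f_B·(-37.4) = -55.0 − (-17.539) = -37.461
Substitute f_B = 0.712 − f_A:
f_A·(-64.6 − -37.4) = -37.461 − 0.712×(-37.4) = -10.832
f_A = -10.832 / -27.2 = 0.3982

0.398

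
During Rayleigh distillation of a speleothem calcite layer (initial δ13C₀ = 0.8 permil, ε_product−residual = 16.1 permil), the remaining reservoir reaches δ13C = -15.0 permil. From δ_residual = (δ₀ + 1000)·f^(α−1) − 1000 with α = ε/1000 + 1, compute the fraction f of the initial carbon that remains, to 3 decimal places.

α − 1 = ε/1000 = 0.0161
(δ_res + 1000)/(δ₀ + 1000) = (-15.0 + 1000)/(0.8 + 1000) = 985.0/1000.8 = 0.984213
f = 0.984213^(1/0.0161) = exp(ln(0.984213)/0.0161) = exp(-0.01591/0.0161)
f = exp(-0.9884) = 0.3722

0.372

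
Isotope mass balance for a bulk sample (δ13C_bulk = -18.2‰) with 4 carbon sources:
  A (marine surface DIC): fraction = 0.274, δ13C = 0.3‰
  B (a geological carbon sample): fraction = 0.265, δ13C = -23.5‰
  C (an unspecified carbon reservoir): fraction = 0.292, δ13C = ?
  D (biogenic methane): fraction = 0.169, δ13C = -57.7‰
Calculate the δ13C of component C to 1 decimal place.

-7.9‰

Isotope mass balance: δ_bulk = Σ fᵢ·δᵢ.
-18.2 = 0.274×(0.3) + 0.265×(-23.5) + 0.292×δ_C + 0.169×(-57.7)
0.292·δ_C = -18.2 − (-15.897) = -2.303
δ_C = -2.303 / 0.292 = -7.89‰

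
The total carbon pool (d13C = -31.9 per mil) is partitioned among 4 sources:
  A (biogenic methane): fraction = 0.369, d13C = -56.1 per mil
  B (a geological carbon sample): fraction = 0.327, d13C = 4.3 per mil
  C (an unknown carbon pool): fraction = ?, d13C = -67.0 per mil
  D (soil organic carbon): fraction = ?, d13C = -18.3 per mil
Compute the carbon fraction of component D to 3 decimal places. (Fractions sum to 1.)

0.159

Let f_D and f_C be the unknown fractions; fractions sum to 1 so f_D + f_C = 0.304.
Mass balance: Σ fᵢ·δᵢ = δ_bulk ⇒ f_D·(-18.3) + f_C·(-67.0) = -31.9 − (-19.295) = -12.605
Substitute f_C = 0.304 − f_D:
f_D·(-18.3 − -67.0) = -12.605 − 0.304×(-67.0) = 7.763
f_D = 7.763 / 48.7 = 0.1594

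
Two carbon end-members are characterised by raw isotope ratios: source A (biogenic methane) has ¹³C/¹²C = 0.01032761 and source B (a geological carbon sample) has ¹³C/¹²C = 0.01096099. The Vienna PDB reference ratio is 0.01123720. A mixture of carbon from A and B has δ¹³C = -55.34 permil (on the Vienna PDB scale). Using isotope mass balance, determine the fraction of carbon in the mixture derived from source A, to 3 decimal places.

0.546

δ_A = (0.01032761/0.01123720 − 1)×1000 = (0.919055 − 1)×1000 = -80.945 permil
δ_B = (0.01096099/0.01123720 − 1)×1000 = (0.975420 − 1)×1000 = -24.580 permil
f_A = (δ_mix − δ_B)/(δ_A − δ_B) = (-55.34 − (-24.580))/(-80.945 − (-24.580))
f_A = -30.760 / -56.365 = 0.5457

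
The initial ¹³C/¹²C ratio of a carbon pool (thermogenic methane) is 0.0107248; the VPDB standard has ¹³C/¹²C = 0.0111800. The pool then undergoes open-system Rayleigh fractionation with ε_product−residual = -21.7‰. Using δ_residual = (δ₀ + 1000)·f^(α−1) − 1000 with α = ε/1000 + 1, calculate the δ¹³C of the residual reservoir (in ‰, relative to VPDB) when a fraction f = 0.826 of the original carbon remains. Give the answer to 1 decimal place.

-36.7‰

δ₀ = (0.0107248/0.0111800 − 1)×1000 = (0.959284 − 1)×1000 = -40.716‰
α − 1 = ε/1000 = -0.0217
f^(α−1) = 0.826^(-0.0217) = 1.004157
δ_res = (-40.716 + 1000) × 1.004157 − 1000 = 963.272 − 1000 = -36.73‰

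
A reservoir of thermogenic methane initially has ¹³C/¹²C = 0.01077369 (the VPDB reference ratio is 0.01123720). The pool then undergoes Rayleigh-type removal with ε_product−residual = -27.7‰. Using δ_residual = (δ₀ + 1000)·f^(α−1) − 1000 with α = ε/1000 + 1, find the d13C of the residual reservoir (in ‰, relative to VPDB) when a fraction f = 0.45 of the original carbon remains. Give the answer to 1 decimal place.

-19.8‰

δ₀ = (0.01077369/0.01123720 − 1)×1000 = (0.958752 − 1)×1000 = -41.248‰
α − 1 = ε/1000 = -0.0277
f^(α−1) = 0.45^(-0.0277) = 1.022365
δ_res = (-41.248 + 1000) × 1.022365 − 1000 = 980.195 − 1000 = -19.81‰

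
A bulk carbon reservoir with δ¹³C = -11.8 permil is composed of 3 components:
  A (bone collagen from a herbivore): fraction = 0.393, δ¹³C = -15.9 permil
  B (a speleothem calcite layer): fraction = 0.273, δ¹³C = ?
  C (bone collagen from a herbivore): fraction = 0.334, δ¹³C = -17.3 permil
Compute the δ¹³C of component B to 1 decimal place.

Isotope mass balance: δ_bulk = Σ fᵢ·δᵢ.
-11.8 = 0.393×(-15.9) + 0.273×δ_B + 0.334×(-17.3)
0.273·δ_B = -11.8 − (-12.027) = 0.227
δ_B = 0.227 / 0.273 = 0.83 permil

0.8 permil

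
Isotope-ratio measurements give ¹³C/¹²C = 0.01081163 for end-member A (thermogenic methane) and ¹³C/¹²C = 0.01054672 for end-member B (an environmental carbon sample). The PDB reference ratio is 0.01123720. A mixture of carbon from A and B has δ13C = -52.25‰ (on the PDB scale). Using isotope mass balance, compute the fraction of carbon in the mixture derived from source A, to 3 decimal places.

0.390

δ_A = (0.01081163/0.01123720 − 1)×1000 = (0.962128 − 1)×1000 = -37.872‰
δ_B = (0.01054672/0.01123720 − 1)×1000 = (0.938554 − 1)×1000 = -61.446‰
f_A = (δ_mix − δ_B)/(δ_A − δ_B) = (-52.25 − (-61.446))/(-37.872 − (-61.446))
f_A = 9.196 / 23.574 = 0.3901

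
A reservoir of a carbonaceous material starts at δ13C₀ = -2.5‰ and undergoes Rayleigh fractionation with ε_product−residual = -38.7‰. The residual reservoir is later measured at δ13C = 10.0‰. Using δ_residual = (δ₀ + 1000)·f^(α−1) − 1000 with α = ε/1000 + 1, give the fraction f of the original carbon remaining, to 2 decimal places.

α − 1 = ε/1000 = -0.0387
(δ_res + 1000)/(δ₀ + 1000) = (10.0 + 1000)/(-2.5 + 1000) = 1010.0/997.5 = 1.012531
f = 1.012531^(1/-0.0387) = exp(ln(1.012531)/-0.0387) = exp(0.01245/-0.0387)
f = exp(-0.3218) = 0.7248

0.72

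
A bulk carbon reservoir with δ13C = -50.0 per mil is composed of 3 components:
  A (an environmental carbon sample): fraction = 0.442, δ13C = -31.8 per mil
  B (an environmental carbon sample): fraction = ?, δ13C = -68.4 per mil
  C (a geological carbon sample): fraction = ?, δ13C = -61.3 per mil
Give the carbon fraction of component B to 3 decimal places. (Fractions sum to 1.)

0.245

Let f_B and f_C be the unknown fractions; fractions sum to 1 so f_B + f_C = 0.558.
Mass balance: Σ fᵢ·δᵢ = δ_bulk ⇒ f_B·(-68.4) + f_C·(-61.3) = -50.0 − (-14.056) = -35.944
Substitute f_C = 0.558 − f_B:
f_B·(-68.4 − -61.3) = -35.944 − 0.558×(-61.3) = -1.739
f_B = -1.739 / -7.1 = 0.2449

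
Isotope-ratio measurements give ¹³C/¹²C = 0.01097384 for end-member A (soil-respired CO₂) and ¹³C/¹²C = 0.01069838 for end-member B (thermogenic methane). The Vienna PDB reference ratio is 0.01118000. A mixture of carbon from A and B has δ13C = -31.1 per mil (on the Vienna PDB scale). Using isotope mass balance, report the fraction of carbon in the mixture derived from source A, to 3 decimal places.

δ_A = (0.01097384/0.01118000 − 1)×1000 = (0.981560 − 1)×1000 = -18.440 per mil
δ_B = (0.01069838/0.01118000 − 1)×1000 = (0.956921 − 1)×1000 = -43.079 per mil
f_A = (δ_mix − δ_B)/(δ_A − δ_B) = (-31.1 − (-43.079))/(-18.440 − (-43.079))
f_A = 11.979 / 24.639 = 0.4862

0.486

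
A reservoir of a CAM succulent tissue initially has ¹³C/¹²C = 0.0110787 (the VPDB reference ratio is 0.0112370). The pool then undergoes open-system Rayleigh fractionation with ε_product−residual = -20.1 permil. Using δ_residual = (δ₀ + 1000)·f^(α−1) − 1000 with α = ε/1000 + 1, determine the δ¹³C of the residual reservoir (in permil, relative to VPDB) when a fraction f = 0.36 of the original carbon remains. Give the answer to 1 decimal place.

6.4 permil

δ₀ = (0.0110787/0.0112370 − 1)×1000 = (0.985913 − 1)×1000 = -14.087 permil
α − 1 = ε/1000 = -0.0201
f^(α−1) = 0.36^(-0.0201) = 1.020747
δ_res = (-14.087 + 1000) × 1.020747 − 1000 = 1006.368 − 1000 = 6.37 permil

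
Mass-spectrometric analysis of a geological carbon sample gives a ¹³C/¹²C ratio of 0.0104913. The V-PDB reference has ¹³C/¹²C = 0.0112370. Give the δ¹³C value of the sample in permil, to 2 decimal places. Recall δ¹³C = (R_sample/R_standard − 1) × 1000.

-66.36 permil

δ¹³C = (R_sample / R_standard − 1) × 1000
R_sample / R_standard = 0.0104913 / 0.0112370 = 0.933639
δ¹³C = (0.933639 − 1) × 1000 = -66.361 permil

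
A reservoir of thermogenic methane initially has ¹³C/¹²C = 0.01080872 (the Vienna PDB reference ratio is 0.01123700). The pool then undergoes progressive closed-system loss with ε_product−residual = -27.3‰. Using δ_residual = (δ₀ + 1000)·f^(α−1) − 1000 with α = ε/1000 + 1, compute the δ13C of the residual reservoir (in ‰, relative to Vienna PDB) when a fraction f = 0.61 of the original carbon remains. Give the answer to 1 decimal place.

δ₀ = (0.01080872/0.01123700 − 1)×1000 = (0.961887 − 1)×1000 = -38.113‰
α − 1 = ε/1000 = -0.0273
f^(α−1) = 0.61^(-0.0273) = 1.013586
δ_res = (-38.113 + 1000) × 1.013586 − 1000 = 974.955 − 1000 = -25.05‰

-25.0‰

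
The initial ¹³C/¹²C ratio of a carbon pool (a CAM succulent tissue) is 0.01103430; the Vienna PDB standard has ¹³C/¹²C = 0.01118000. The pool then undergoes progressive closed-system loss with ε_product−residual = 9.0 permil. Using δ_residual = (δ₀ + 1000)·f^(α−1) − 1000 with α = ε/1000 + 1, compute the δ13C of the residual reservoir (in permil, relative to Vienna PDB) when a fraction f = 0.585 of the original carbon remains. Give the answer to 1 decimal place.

-17.8 permil

δ₀ = (0.01103430/0.01118000 − 1)×1000 = (0.986968 − 1)×1000 = -13.032 permil
α − 1 = ε/1000 = 0.0090
f^(α−1) = 0.585^(0.0090) = 0.995186
δ_res = (-13.032 + 1000) × 0.995186 − 1000 = 982.217 − 1000 = -17.78 permil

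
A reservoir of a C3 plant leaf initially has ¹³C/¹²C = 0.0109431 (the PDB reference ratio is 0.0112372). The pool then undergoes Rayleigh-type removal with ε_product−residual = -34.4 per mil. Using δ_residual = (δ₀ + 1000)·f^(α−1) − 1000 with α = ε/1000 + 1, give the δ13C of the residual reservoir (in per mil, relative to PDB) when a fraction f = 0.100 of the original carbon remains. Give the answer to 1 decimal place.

54.1 per mil

δ₀ = (0.0109431/0.0112372 − 1)×1000 = (0.973828 − 1)×1000 = -26.172 per mil
α − 1 = ε/1000 = -0.0344
f^(α−1) = 0.100^(-0.0344) = 1.082430
δ_res = (-26.172 + 1000) × 1.082430 − 1000 = 1054.101 − 1000 = 54.10 per mil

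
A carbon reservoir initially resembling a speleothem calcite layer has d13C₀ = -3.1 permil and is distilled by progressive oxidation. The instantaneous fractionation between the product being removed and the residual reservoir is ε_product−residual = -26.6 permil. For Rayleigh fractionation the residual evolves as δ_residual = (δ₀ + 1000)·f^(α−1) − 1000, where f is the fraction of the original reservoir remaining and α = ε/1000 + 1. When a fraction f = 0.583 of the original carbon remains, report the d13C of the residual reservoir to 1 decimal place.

11.3 permil

Rayleigh residual: δ_res = (δ₀ + 1000)·f^(α−1) − 1000
α = ε/1000 + 1 = 0.97340, so α − 1 = -0.02660
f^(α−1) = 0.583^(-0.02660) = 1.014456
δ_res = (-3.1 + 1000) × 1.014456 − 1000 = 1011.311 − 1000 = 11.31 permil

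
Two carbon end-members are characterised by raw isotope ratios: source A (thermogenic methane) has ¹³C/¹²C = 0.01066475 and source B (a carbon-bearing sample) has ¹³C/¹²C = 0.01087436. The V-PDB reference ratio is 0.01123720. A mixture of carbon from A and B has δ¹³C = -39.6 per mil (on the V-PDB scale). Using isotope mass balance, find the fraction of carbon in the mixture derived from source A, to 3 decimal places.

0.392

δ_A = (0.01066475/0.01123720 − 1)×1000 = (0.949058 − 1)×1000 = -50.942 per mil
δ_B = (0.01087436/0.01123720 − 1)×1000 = (0.967711 − 1)×1000 = -32.289 per mil
f_A = (δ_mix − δ_B)/(δ_A − δ_B) = (-39.6 − (-32.289))/(-50.942 − (-32.289))
f_A = -7.311 / -18.653 = 0.3919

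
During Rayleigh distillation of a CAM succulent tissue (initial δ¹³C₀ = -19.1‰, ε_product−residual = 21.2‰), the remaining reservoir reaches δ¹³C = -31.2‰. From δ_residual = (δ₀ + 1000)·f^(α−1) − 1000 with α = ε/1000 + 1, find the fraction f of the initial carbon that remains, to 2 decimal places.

0.56

α − 1 = ε/1000 = 0.0212
(δ_res + 1000)/(δ₀ + 1000) = (-31.2 + 1000)/(-19.1 + 1000) = 968.8/980.9 = 0.987664
f = 0.987664^(1/0.0212) = exp(ln(0.987664)/0.0212) = exp(-0.01241/0.0212)
f = exp(-0.5855) = 0.5568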